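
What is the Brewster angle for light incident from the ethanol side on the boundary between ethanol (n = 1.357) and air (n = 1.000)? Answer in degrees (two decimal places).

θ_B ≈ 36.39°

Here n₂/n₁ = 1.000/1.357 = 0.7369, and Brewster's law gives tan θ_B = n₂/n₁. Taking the arctangent, θ_B = 36.39°.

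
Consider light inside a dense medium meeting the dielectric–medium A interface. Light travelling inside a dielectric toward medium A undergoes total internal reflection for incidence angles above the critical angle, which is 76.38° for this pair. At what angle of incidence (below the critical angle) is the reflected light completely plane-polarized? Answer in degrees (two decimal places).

sin θ_c = n₂/n₁, so n₂/n₁ = sin 76.38° = 0.9719.
Brewster: tan θ_B = n₂/n₁ = 0.9719.
θ_B = arctan(0.9719) = 44.18°.

θ_B ≈ 44.18°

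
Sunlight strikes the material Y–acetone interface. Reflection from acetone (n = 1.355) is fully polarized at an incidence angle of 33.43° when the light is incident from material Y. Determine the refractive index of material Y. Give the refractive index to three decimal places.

n ≈ 2.053

Brewster's law: tan θ_B = n₂/n₁ (light incident in material Y, refracted into acetone).
n₁ = n₂ / tan θ_B = 1.355 / tan 33.43° = 2.053.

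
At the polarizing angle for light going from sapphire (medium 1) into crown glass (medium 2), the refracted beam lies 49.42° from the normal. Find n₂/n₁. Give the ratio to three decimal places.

n₂/n₁ ≈ 0.856

At Brewster incidence θ_B = 90° − θ_t = 90° − 49.42° = 40.58°.
tan θ_B = n₂/n₁, so n₂/n₁ = tan 40.58° = 0.856.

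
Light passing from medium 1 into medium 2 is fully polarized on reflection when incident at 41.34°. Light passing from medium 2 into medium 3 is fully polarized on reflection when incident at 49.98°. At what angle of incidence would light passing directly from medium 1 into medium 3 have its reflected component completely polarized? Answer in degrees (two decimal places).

θ_B ≈ 46.33°

tan θ_B(1→2) = n₂/n₁ = tan 41.34° = 0.8798.
tan θ_B(2→3) = n₃/n₂ = tan 49.98° = 1.1909.
So n₃/n₁ = (n₂/n₁)(n₃/n₂) = 0.8798 × 1.1909 = 1.0477.
θ_B(1→3) = arctan(1.0477) = 46.33°.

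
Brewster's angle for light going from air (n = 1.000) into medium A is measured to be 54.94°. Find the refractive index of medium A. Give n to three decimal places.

Brewster's law: tan θ_B = n₂/n₁ (light incident in air, refracted into medium A).
n₂ = n₁ tan θ_B = 1.000 × tan 54.94° = 1.425.

n ≈ 1.425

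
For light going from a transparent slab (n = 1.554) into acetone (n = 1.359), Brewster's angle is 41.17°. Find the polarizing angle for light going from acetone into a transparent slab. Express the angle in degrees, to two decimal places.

θ_B' ≈ 48.83°

tan θ_B' = n₁/n₂ = 1/tan θ_B, so θ_B' = 90° − θ_B.
θ_B' = 90° − 41.17° = 48.83°.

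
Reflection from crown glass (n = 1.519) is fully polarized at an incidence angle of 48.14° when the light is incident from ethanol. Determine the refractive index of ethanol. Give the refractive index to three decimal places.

n ≈ 1.361

Full polarization of the reflected beam means tan θ_B = n₂/n₁, where n₁ is the incident medium (ethanol).
n₁ = n₂ / tan θ_B = 1.519 / tan 48.14° = 1.361.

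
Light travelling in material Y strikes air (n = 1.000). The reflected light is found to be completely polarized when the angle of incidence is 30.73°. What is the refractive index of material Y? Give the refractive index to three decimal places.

At Brewster's angle, tan θ_B = n₂/n₁ with n₁ on the incident side (material Y) and n₂ on the transmitted side (air).
n₁ = n₂ / tan θ_B = 1.000 / tan 30.73° = 1.682.

n ≈ 1.682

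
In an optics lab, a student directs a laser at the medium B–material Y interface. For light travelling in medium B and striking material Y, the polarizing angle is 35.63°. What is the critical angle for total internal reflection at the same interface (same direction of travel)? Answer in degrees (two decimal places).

From Brewster, n₂/n₁ = tan θ_B = tan 35.63° = 0.7167.
Then sin θ_c = n₂/n₁ = 0.7167, so θ_c = arcsin 0.7167 = 45.78°.

θ_c ≈ 45.78°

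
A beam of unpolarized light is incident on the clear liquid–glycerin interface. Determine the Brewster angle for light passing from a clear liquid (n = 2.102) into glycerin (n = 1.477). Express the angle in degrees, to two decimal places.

Brewster's condition: tan θ_B = n₂/n₁ = 1.477/2.102 = 0.7027. Taking the arctangent, θ_B = 35.09°.

θ_B ≈ 35.09°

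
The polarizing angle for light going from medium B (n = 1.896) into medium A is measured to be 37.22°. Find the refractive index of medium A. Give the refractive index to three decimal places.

n ≈ 1.440

Full polarization of the reflected beam means tan θ_B = n₂/n₁, where n₁ is the incident medium (medium B).
n₂ = n₁ tan θ_B = 1.896 × tan 37.22° = 1.440.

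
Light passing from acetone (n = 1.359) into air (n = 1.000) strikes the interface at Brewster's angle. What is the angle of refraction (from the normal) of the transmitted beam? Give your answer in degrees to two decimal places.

First find Brewster's angle: tan θ_B = 1.000/1.359 = 0.7358, giving θ_B = 36.35°.
At Brewster's angle the reflected and refracted rays are perpendicular, so θ_t = 90° − θ_B = 90° − 36.35° = 53.65°.

θ_t ≈ 53.65°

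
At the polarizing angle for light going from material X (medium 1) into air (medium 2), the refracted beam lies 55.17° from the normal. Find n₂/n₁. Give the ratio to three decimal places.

n₂/n₁ ≈ 0.696

At Brewster incidence θ_B = 90° − θ_t = 90° − 55.17° = 34.83°.
tan θ_B = n₂/n₁, so n₂/n₁ = tan 34.83° = 0.696.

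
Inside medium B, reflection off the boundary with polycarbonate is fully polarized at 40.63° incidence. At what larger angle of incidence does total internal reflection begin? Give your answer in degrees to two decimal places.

θ_c ≈ 59.09°

From Brewster, n₂/n₁ = tan θ_B = tan 40.63° = 0.8580.
Then sin θ_c = n₂/n₁ = 0.8580, so θ_c = arcsin 0.8580 = 59.09°.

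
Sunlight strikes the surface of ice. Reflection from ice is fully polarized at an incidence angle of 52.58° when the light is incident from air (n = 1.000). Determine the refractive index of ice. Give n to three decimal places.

n ≈ 1.307

Brewster's law: tan θ_B = n₂/n₁ (light incident in air, refracted into ice).
n₂ = n₁ tan θ_B = 1.000 × tan 52.58° = 1.307.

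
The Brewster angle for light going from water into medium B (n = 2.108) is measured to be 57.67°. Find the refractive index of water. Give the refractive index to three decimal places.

Brewster's law: tan θ_B = n₂/n₁ (light incident in water, refracted into medium B).
n₁ = n₂ / tan θ_B = 2.108 / tan 57.67° = 1.334.

n ≈ 1.334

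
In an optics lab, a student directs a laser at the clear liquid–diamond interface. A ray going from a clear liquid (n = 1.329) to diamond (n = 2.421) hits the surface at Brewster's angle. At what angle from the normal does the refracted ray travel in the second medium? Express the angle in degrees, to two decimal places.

θ_t ≈ 28.76°

First find Brewster's angle: tan θ_B = 2.421/1.329 = 1.8217, giving θ_B = 61.24°.
Since θ_B + θ_t = 90° at Brewster incidence, θ_t = 90° − 61.24° = 28.76°.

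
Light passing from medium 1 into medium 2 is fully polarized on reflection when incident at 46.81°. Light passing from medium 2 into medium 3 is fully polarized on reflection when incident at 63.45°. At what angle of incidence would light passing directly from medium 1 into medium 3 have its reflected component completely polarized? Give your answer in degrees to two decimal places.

tan θ_B(1→2) = n₂/n₁ = tan 46.81° = 1.0653.
tan θ_B(2→3) = n₃/n₂ = tan 63.45° = 2.0013.
n₃/n₁ = 2.1319. Then tan θ_B(1→3) = n₃/n₁, so θ_B(1→3) = arctan(2.1319) = 64.87°.

θ_B ≈ 64.87°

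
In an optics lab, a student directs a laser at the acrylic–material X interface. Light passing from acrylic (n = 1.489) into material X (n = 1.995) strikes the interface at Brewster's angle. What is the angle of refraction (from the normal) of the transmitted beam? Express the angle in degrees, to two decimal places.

θ_t ≈ 36.74°

θ_B = arctan(n₂/n₁) = arctan(1.995/1.489) = 53.26°.
The refracted ray is perpendicular to the reflected ray, so θ_t = 90° − θ_B = 36.74°.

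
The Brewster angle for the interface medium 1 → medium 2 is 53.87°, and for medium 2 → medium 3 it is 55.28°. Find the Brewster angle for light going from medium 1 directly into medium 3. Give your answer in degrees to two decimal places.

θ_B ≈ 63.17°

n₂/n₁ = tan 53.87° = 1.3698 and n₃/n₂ = tan 55.28° = 1.4431.
Multiplying, n₃/n₁ = 1.3698 × 1.4431 = 1.9768, and θ_B(1→3) = arctan 1.9768 = 63.17°.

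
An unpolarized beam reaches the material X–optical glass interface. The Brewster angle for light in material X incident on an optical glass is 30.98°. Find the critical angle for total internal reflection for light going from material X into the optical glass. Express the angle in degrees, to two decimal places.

n₂/n₁ = tan 30.98° = 0.6004; the critical angle satisfies sin θ_c = n₂/n₁.
θ_c = arcsin(0.6004) = 36.90°.

θ_c ≈ 36.90°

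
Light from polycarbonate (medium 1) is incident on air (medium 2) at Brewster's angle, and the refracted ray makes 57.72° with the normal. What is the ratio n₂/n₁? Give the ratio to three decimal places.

At Brewster incidence θ_B = 90° − θ_t = 90° − 57.72° = 32.28°.
Then n₂/n₁ = tan θ_B = tan 32.28° = 0.632.

n₂/n₁ ≈ 0.632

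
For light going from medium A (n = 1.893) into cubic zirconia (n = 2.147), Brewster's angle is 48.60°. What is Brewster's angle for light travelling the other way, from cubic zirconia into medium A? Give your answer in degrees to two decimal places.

θ_B' ≈ 41.40°

The two Brewster angles are complementary: θ_B' = 90° − θ_B = 90° − 48.60° = 41.40°.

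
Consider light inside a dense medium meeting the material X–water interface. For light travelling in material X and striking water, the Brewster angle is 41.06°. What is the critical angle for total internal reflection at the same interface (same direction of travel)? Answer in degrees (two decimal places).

From Brewster, n₂/n₁ = tan θ_B = tan 41.06° = 0.8711.
Then sin θ_c = n₂/n₁ = 0.8711, so θ_c = arcsin 0.8711 = 60.59°.

θ_c ≈ 60.59°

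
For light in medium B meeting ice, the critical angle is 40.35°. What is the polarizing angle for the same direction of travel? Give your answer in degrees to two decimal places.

θ_B ≈ 32.92°

n₂/n₁ = sin θ_c = sin 40.35° = 0.6475.
tan θ_B equals the same ratio, so θ_B = arctan(0.6475) = 32.92°.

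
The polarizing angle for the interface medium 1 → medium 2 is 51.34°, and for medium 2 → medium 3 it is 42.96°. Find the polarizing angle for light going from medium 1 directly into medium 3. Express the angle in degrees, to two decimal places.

Each Brewster angle gives a ratio: n₂/n₁ = tan 51.34° = 1.2500, n₃/n₂ = tan 42.96° = 0.9312.
n₃/n₁ = 1.1640. Then tan θ_B(1→3) = n₃/n₁, so θ_B(1→3) = arctan(1.1640) = 49.33°.

θ_B ≈ 49.33°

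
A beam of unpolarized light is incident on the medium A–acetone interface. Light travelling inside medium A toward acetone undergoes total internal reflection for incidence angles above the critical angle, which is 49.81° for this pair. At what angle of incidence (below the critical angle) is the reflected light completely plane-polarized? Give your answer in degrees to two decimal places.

θ_B ≈ 37.38°

n₂/n₁ = sin θ_c = sin 49.81° = 0.7639.
tan θ_B equals the same ratio, so θ_B = arctan(0.7639) = 37.38°.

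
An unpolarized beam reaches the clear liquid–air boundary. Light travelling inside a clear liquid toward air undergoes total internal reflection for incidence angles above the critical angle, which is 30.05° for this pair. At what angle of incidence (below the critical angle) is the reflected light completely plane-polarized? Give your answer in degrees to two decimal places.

θ_B ≈ 26.60°

At the critical angle sin θ_c = n₂/n₁, giving n₂/n₁ = sin 30.05° = 0.5008.
Then tan θ_B = n₂/n₁ = 0.5008, so θ_B = arctan 0.5008 = 26.60°.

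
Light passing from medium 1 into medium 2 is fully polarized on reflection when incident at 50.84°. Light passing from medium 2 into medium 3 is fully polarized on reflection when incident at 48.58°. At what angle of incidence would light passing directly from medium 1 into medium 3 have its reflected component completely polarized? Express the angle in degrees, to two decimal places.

θ_B ≈ 54.30°

n₂/n₁ = tan 50.84° = 1.2279 and n₃/n₂ = tan 48.58° = 1.1335.
So n₃/n₁ = (n₂/n₁)(n₃/n₂) = 1.2279 × 1.1335 = 1.3918.
θ_B(1→3) = arctan(1.3918) = 54.30°.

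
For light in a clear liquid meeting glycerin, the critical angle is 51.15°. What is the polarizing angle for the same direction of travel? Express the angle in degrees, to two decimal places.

n₂/n₁ = sin θ_c = sin 51.15° = 0.7788.
tan θ_B equals the same ratio, so θ_B = arctan(0.7788) = 37.91°.

θ_B ≈ 37.91°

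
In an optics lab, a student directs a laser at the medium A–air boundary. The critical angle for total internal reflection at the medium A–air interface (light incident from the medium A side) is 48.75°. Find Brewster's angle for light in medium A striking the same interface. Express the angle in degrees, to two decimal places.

θ_B ≈ 36.94°

At the critical angle sin θ_c = n₂/n₁, giving n₂/n₁ = sin 48.75° = 0.7518.
Then tan θ_B = n₂/n₁ = 0.7518, so θ_B = arctan 0.7518 = 36.94°.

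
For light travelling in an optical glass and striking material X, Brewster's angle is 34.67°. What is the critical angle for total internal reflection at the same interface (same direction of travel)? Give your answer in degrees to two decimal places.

tan θ_B = n₂/n₁ = tan 34.67° = 0.6917.
Total internal reflection: sin θ_c = n₂/n₁ = 0.6917.
θ_c = arcsin(0.6917) = 43.76°.

θ_c ≈ 43.76°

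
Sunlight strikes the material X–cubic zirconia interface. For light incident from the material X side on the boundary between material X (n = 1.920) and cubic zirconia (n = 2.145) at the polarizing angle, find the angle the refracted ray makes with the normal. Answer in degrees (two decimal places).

θ_t ≈ 41.83°

tan θ_B = n₂/n₁ = 2.145/1.920 = 1.1172, so θ_B = 48.17°.
The refracted ray is perpendicular to the reflected ray, so θ_t = 90° − θ_B = 41.83°.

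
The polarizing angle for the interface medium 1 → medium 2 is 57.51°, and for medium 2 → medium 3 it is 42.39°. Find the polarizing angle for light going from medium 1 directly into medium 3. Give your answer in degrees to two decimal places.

n₂/n₁ = tan 57.51° = 1.5703 and n₃/n₂ = tan 42.39° = 0.9128.
So n₃/n₁ = (n₂/n₁)(n₃/n₂) = 1.5703 × 0.9128 = 1.4334.
θ_B(1→3) = arctan(1.4334) = 55.10°.

θ_B ≈ 55.10°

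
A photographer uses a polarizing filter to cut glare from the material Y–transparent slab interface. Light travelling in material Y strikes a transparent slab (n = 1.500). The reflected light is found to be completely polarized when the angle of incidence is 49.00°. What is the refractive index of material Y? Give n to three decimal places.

n ≈ 1.304

Brewster's law: tan θ_B = n₂/n₁ (light incident in material Y, refracted into a transparent slab).
n₁ = n₂ / tan θ_B = 1.500 / tan 49.00° = 1.304.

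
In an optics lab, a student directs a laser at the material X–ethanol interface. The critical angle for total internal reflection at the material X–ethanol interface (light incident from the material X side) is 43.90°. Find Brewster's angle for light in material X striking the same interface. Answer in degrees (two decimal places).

sin θ_c = n₂/n₁, so n₂/n₁ = sin 43.90° = 0.6934.
Brewster: tan θ_B = n₂/n₁ = 0.6934.
θ_B = arctan(0.6934) = 34.74°.

θ_B ≈ 34.74°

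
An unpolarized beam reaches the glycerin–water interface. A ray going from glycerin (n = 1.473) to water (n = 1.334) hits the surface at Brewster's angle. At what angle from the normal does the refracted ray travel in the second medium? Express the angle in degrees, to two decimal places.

θ_t ≈ 47.83°

First find Brewster's angle: tan θ_B = 1.334/1.473 = 0.9056, giving θ_B = 42.17°.
At Brewster's angle the reflected and refracted rays are perpendicular, so θ_t = 90° − θ_B = 90° − 42.17° = 47.83°.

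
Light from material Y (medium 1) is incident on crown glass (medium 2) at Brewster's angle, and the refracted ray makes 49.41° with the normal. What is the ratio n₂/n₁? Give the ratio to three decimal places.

n₂/n₁ ≈ 0.857

θ_B + θ_t = 90°, so θ_B = 90° − 49.41° = 40.59°.
tan θ_B = n₂/n₁, so n₂/n₁ = tan 40.59° = 0.857.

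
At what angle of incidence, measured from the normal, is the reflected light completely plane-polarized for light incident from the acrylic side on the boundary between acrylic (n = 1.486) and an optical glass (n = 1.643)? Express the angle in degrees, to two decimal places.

θ_B ≈ 47.87°

The reflected p-component vanishes when tan θ_B = n₂/n₁.
Here n₂/n₁ = 1.643/1.486 = 1.1057, and Brewster's law gives tan θ_B = n₂/n₁. Taking the arctangent, θ_B = 47.87°.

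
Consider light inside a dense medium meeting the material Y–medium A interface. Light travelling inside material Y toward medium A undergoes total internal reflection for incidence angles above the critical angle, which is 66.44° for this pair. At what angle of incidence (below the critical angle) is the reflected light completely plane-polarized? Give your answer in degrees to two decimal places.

θ_B ≈ 42.51°

n₂/n₁ = sin θ_c = sin 66.44° = 0.9166.
tan θ_B equals the same ratio, so θ_B = arctan(0.9166) = 42.51°.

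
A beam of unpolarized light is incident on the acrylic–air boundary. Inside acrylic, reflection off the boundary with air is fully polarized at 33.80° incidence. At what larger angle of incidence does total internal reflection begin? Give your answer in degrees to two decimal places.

θ_c ≈ 42.02°

n₂/n₁ = tan 33.80° = 0.6694; the critical angle satisfies sin θ_c = n₂/n₁.
θ_c = arcsin(0.6694) = 42.02°.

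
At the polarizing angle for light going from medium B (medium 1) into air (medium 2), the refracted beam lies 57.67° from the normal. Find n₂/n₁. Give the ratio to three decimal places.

At Brewster incidence θ_B = 90° − θ_t = 90° − 57.67° = 32.33°.
Then n₂/n₁ = tan θ_B = tan 32.33° = 0.633.

n₂/n₁ ≈ 0.633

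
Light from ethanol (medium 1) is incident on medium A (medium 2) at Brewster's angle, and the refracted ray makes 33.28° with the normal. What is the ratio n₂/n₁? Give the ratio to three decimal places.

n₂/n₁ ≈ 1.524

At Brewster incidence θ_B = 90° − θ_t = 90° − 33.28° = 56.72°.
Then n₂/n₁ = tan θ_B = tan 56.72° = 1.524.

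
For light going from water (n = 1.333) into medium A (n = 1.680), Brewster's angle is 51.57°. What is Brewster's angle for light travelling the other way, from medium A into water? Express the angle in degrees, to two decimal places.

tan θ_B' = n₁/n₂ = 1/tan θ_B, so θ_B' = 90° − θ_B.
θ_B' = 90° − 51.57° = 38.43°.

θ_B' ≈ 38.43°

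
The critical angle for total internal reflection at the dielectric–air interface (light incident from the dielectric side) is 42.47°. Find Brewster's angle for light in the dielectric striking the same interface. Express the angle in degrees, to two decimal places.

θ_B ≈ 34.03°

At the critical angle sin θ_c = n₂/n₁, giving n₂/n₁ = sin 42.47° = 0.6752.
Then tan θ_B = n₂/n₁ = 0.6752, so θ_B = arctan 0.6752 = 34.03°.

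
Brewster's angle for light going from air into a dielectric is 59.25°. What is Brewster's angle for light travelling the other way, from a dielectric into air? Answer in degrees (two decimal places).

The two Brewster angles are complementary: θ_B' = 90° − θ_B = 90° − 59.25° = 30.75°.

θ_B' ≈ 30.75°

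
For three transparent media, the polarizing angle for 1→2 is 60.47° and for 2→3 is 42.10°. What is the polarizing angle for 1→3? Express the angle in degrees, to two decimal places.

tan θ_B(1→2) = n₂/n₁ = tan 60.47° = 1.7653.
tan θ_B(2→3) = n₃/n₂ = tan 42.10° = 0.9036.
Multiplying, n₃/n₁ = 1.7653 × 0.9036 = 1.5951, and θ_B(1→3) = arctan 1.5951 = 57.92°.

θ_B ≈ 57.92°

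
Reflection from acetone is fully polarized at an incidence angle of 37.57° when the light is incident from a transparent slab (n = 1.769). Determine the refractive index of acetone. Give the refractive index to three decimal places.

n ≈ 1.361

Brewster's law: tan θ_B = n₂/n₁ (light incident in a transparent slab, refracted into acetone).
n₂ = n₁ tan θ_B = 1.769 × tan 37.57° = 1.361.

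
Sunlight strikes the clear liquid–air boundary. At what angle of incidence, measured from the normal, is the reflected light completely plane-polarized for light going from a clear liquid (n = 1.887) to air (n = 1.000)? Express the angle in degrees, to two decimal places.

Here n₂/n₁ = 1.000/1.887 = 0.5299, and Brewster's law gives tan θ_B = n₂/n₁.
θ_B = arctan(0.5299) = 27.92°.

θ_B ≈ 27.92°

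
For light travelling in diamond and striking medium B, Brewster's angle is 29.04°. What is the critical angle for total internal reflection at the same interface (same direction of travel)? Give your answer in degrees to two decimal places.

θ_c ≈ 33.73°

From Brewster, n₂/n₁ = tan θ_B = tan 29.04° = 0.5552.
Then sin θ_c = n₂/n₁ = 0.5552, so θ_c = arcsin 0.5552 = 33.73°.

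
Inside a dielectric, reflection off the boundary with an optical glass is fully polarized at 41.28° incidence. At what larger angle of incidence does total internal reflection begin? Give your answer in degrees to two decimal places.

θ_c ≈ 61.39°

tan θ_B = n₂/n₁ = tan 41.28° = 0.8779.
Total internal reflection: sin θ_c = n₂/n₁ = 0.8779.
θ_c = arcsin(0.8779) = 61.39°.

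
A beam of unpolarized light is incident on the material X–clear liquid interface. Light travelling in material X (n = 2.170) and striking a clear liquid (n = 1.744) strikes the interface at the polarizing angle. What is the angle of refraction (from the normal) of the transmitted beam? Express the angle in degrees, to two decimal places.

θ_t ≈ 51.21°

tan θ_B = n₂/n₁ = 1.744/2.170 = 0.8037, so θ_B = 38.79°.
The refracted ray is perpendicular to the reflected ray, so θ_t = 90° − θ_B = 51.21°.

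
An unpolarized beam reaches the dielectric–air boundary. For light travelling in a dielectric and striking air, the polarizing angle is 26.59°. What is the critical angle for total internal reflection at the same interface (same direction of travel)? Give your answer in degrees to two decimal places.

n₂/n₁ = tan 26.59° = 0.5005; the critical angle satisfies sin θ_c = n₂/n₁.
θ_c = arcsin(0.5005) = 30.04°.

θ_c ≈ 30.04°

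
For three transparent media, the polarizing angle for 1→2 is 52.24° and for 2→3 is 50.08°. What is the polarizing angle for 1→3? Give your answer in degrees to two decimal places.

tan θ_B(1→2) = n₂/n₁ = tan 52.24° = 1.2911.
tan θ_B(2→3) = n₃/n₂ = tan 50.08° = 1.1951.
Multiplying, n₃/n₁ = 1.2911 × 1.1951 = 1.5430, and θ_B(1→3) = arctan 1.5430 = 57.05°.

θ_B ≈ 57.05°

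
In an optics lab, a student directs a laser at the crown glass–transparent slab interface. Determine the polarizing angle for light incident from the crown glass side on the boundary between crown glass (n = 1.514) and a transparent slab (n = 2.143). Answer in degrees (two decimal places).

θ_B ≈ 54.76°

The reflected p-component vanishes when tan θ_B = n₂/n₁.
tan θ_B = n₂/n₁ = 2.143/1.514 = 1.4155.
θ_B = arctan(1.4155) = 54.76°.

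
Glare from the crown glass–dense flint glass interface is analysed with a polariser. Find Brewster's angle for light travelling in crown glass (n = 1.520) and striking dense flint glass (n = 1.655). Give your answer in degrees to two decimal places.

θ_B ≈ 47.43°

At Brewster's angle the reflected and refracted rays are perpendicular, which with Snell's law gives tan θ_B = n₂/n₁.
Brewster's condition: tan θ_B = n₂/n₁ = 1.655/1.520 = 1.0888. Taking the arctangent, θ_B = 47.43°.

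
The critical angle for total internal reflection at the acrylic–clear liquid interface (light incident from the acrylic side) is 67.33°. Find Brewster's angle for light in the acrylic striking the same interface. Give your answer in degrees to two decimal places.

θ_B ≈ 42.70°

n₂/n₁ = sin θ_c = sin 67.33° = 0.9227.
tan θ_B equals the same ratio, so θ_B = arctan(0.9227) = 42.70°.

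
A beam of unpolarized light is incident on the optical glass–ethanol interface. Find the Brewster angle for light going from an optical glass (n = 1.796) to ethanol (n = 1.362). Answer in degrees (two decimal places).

Here n₂/n₁ = 1.362/1.796 = 0.7584, and Brewster's law gives tan θ_B = n₂/n₁. Taking the arctangent, θ_B = 37.17°.

θ_B ≈ 37.17°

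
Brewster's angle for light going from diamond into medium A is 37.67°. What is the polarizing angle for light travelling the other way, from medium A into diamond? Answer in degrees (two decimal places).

θ_B' ≈ 52.33°

tan θ_B' = n₁/n₂ = 1/tan θ_B, so θ_B' = 90° − θ_B.
θ_B' = 90° − 37.67° = 52.33°.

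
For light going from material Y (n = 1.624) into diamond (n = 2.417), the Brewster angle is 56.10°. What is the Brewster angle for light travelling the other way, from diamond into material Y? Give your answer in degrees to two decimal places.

θ_B' ≈ 33.90°

Reversing the direction swaps n₁ and n₂, so tan θ_B' = 1/tan θ_B and θ_B' = 90° − θ_B.
Hence θ_B' = 90° − 56.10° = 33.90°.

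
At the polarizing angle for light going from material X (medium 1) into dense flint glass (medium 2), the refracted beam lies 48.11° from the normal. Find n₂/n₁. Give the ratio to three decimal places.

n₂/n₁ ≈ 0.897

θ_B + θ_t = 90°, so θ_B = 90° − 48.11° = 41.89°.
tan θ_B = n₂/n₁, so n₂/n₁ = tan 41.89° = 0.897.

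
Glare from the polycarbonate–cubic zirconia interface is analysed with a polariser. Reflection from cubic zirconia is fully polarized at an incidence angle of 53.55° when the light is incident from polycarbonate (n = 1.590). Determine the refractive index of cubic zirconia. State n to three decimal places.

Brewster's law: tan θ_B = n₂/n₁ (light incident in polycarbonate, refracted into cubic zirconia).
n₂ = n₁ tan θ_B = 1.590 × tan 53.55° = 2.153.

n ≈ 2.153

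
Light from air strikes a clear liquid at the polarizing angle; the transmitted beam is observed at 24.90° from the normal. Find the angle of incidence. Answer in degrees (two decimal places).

θ_B ≈ 65.10°

Brewster's condition makes the reflected and refracted beams perpendicular: θ_B + θ_t = 90°.
So θ_B = 90° − θ_t = 90° − 24.90° = 65.10°.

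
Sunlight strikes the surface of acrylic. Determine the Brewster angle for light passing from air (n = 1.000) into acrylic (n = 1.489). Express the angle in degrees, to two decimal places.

θ_B ≈ 56.12°

tan θ_B = n₂/n₁ = 1.489/1.000 = 1.4890. Taking the arctangent, θ_B = 56.12°.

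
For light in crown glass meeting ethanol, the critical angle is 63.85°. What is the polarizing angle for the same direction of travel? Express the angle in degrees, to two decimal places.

θ_B ≈ 41.91°

sin θ_c = n₂/n₁, so n₂/n₁ = sin 63.85° = 0.8976.
Brewster: tan θ_B = n₂/n₁ = 0.8976.
θ_B = arctan(0.8976) = 41.91°.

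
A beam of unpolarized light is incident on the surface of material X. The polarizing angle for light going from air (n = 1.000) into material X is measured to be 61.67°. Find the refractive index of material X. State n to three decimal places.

At the polarizing angle, tan θ_B = n₂/n₁ with n₁ on the incident side (air) and n₂ on the transmitted side (material X).
n₂ = n₁ tan θ_B = 1.000 × tan 61.67° = 1.855.

n ≈ 1.855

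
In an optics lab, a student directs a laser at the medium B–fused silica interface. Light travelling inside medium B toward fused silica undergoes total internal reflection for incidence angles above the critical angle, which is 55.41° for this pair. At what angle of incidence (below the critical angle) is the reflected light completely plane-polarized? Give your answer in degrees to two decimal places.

θ_B ≈ 39.46°

At the critical angle sin θ_c = n₂/n₁, giving n₂/n₁ = sin 55.41° = 0.8232.
Then tan θ_B = n₂/n₁ = 0.8232, so θ_B = arctan 0.8232 = 39.46°.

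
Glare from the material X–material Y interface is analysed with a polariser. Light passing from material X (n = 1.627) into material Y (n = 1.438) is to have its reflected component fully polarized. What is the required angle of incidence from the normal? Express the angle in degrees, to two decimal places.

θ_B ≈ 41.47°

Brewster's condition: tan θ_B = n₂/n₁ = 1.438/1.627 = 0.8838. Taking the arctangent, θ_B = 41.47°.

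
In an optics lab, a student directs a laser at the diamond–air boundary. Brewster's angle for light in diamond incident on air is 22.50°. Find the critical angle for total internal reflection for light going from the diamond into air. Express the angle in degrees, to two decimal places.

θ_c ≈ 24.47°

n₂/n₁ = tan 22.50° = 0.4142; the critical angle satisfies sin θ_c = n₂/n₁.
θ_c = arcsin(0.4142) = 24.47°.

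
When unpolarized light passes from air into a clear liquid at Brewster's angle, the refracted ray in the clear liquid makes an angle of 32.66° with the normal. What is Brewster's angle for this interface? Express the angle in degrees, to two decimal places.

At Brewster's angle the reflected and refracted rays are perpendicular, so θ_B + θ_t = 90°.
θ_B = 90° − 32.66° = 57.34°.

θ_B ≈ 57.34°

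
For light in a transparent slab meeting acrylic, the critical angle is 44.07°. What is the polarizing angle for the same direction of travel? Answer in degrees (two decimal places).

θ_B ≈ 34.82°

n₂/n₁ = sin θ_c = sin 44.07° = 0.6955.
tan θ_B equals the same ratio, so θ_B = arctan(0.6955) = 34.82°.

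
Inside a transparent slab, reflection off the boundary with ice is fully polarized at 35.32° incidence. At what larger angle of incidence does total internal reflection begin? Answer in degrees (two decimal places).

θ_c ≈ 45.12°

tan θ_B = n₂/n₁ = tan 35.32° = 0.7086.
Total internal reflection: sin θ_c = n₂/n₁ = 0.7086.
θ_c = arcsin(0.7086) = 45.12°.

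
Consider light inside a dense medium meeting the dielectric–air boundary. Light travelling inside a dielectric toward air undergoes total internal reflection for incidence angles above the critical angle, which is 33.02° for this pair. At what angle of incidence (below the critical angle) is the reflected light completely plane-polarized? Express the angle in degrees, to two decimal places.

At the critical angle sin θ_c = n₂/n₁, giving n₂/n₁ = sin 33.02° = 0.5449.
Then tan θ_B = n₂/n₁ = 0.5449, so θ_B = arctan 0.5449 = 28.59°.

θ_B ≈ 28.59°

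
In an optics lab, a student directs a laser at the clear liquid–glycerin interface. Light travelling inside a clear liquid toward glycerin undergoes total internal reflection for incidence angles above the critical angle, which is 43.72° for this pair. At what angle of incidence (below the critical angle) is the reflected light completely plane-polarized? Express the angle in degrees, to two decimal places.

At the critical angle sin θ_c = n₂/n₁, giving n₂/n₁ = sin 43.72° = 0.6911.
Then tan θ_B = n₂/n₁ = 0.6911, so θ_B = arctan 0.6911 = 34.65°.

θ_B ≈ 34.65°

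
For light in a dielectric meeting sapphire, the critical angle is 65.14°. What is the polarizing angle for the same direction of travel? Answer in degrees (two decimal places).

θ_B ≈ 42.22°

n₂/n₁ = sin θ_c = sin 65.14° = 0.9073.
tan θ_B equals the same ratio, so θ_B = arctan(0.9073) = 42.22°.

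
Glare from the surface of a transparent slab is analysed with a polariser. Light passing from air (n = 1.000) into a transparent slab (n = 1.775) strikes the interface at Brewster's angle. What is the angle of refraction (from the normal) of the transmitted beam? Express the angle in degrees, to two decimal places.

θ_t ≈ 29.40°

First find Brewster's angle: tan θ_B = 1.775/1.000 = 1.7750, giving θ_B = 60.60°.
Since θ_B + θ_t = 90° at Brewster incidence, θ_t = 90° − 60.60° = 29.40°.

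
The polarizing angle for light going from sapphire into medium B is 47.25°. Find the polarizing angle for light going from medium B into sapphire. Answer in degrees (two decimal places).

θ_B' ≈ 42.75°

Reversing the direction swaps n₁ and n₂, so tan θ_B' = 1/tan θ_B and θ_B' = 90° − θ_B.
Hence θ_B' = 90° − 47.25° = 42.75°.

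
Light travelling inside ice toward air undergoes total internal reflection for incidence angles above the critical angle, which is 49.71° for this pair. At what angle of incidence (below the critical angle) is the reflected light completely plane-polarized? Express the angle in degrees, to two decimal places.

θ_B ≈ 37.34°

n₂/n₁ = sin θ_c = sin 49.71° = 0.7628.
tan θ_B equals the same ratio, so θ_B = arctan(0.7628) = 37.34°.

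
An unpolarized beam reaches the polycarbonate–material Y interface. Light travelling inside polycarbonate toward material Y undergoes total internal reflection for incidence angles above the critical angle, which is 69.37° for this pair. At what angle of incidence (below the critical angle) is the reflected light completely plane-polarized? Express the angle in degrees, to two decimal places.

n₂/n₁ = sin θ_c = sin 69.37° = 0.9359.
tan θ_B equals the same ratio, so θ_B = arctan(0.9359) = 43.10°.

θ_B ≈ 43.10°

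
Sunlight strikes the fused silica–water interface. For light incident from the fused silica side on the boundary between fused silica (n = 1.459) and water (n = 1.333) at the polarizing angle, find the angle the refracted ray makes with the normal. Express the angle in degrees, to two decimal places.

θ_t ≈ 47.58°

tan θ_B = n₂/n₁ = 1.333/1.459 = 0.9136, so θ_B = 42.42°.
Since θ_B + θ_t = 90° at Brewster incidence, θ_t = 90° − 42.42° = 47.58°.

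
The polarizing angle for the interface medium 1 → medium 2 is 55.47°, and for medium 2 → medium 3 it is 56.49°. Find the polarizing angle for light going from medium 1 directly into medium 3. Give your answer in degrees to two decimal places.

Each Brewster angle gives a ratio: n₂/n₁ = tan 55.47° = 1.4534, n₃/n₂ = tan 56.49° = 1.5103.
Multiplying, n₃/n₁ = 1.4534 × 1.5103 = 2.1950, and θ_B(1→3) = arctan 2.1950 = 65.51°.

θ_B ≈ 65.51°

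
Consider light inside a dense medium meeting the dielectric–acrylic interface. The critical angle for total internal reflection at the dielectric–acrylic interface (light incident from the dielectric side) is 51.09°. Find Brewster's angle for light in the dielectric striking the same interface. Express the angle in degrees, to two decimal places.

At the critical angle sin θ_c = n₂/n₁, giving n₂/n₁ = sin 51.09° = 0.7781.
Then tan θ_B = n₂/n₁ = 0.7781, so θ_B = arctan 0.7781 = 37.89°.

θ_B ≈ 37.89°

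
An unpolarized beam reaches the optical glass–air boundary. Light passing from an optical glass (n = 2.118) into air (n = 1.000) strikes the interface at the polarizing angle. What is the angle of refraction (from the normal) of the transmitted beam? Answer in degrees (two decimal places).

First find Brewster's angle: tan θ_B = 1.000/2.118 = 0.4721, giving θ_B = 25.27°.
Since θ_B + θ_t = 90° at Brewster incidence, θ_t = 90° − 25.27° = 64.73°.

θ_t ≈ 64.73°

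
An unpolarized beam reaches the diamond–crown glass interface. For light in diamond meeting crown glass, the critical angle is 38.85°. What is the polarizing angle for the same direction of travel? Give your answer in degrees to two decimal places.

θ_B ≈ 32.10°

sin θ_c = n₂/n₁, so n₂/n₁ = sin 38.85° = 0.6273.
Brewster: tan θ_B = n₂/n₁ = 0.6273.
θ_B = arctan(0.6273) = 32.10°.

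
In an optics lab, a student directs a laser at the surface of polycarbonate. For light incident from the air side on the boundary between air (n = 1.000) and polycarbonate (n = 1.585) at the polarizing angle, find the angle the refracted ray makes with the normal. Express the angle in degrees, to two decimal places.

θ_t ≈ 32.25°

First find Brewster's angle: tan θ_B = 1.585/1.000 = 1.5850, giving θ_B = 57.75°.
The refracted ray is perpendicular to the reflected ray, so θ_t = 90° − θ_B = 32.25°.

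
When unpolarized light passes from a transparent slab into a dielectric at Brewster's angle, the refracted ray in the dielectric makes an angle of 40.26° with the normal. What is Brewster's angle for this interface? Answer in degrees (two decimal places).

Since the reflected and refracted rays are at right angles at the polarizing angle, θ_B + θ_t = 90°.
So θ_B = 90° − θ_t = 90° − 40.26° = 49.74°.

θ_B ≈ 49.74°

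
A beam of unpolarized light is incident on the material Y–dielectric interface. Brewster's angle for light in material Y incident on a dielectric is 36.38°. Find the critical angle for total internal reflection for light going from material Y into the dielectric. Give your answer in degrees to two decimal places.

θ_c ≈ 47.45°

n₂/n₁ = tan 36.38° = 0.7367; the critical angle satisfies sin θ_c = n₂/n₁.
θ_c = arcsin(0.7367) = 47.45°.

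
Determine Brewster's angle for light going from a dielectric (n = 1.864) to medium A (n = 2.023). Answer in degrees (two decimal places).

At Brewster's angle the reflected and refracted rays are perpendicular, which with Snell's law gives tan θ_B = n₂/n₁.
tan θ_B = n₂/n₁ = 2.023/1.864 = 1.0853. Taking the arctangent, θ_B = 47.34°.

θ_B ≈ 47.34°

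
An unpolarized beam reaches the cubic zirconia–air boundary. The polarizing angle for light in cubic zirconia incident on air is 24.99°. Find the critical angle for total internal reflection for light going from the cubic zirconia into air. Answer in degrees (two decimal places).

n₂/n₁ = tan 24.99° = 0.4661; the critical angle satisfies sin θ_c = n₂/n₁.
θ_c = arcsin(0.4661) = 27.78°.

θ_c ≈ 27.78°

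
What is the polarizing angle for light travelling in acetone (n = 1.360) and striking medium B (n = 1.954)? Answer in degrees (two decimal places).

θ_B ≈ 55.16°

The reflected p-component vanishes when tan θ_B = n₂/n₁.
tan θ_B = n₂/n₁ = 1.954/1.360 = 1.4368.
So θ_B = arctan 1.4368 = 55.16°.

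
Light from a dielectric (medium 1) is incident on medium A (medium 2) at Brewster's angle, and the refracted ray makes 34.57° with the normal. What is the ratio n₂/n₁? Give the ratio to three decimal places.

θ_B + θ_t = 90°, so θ_B = 90° − 34.57° = 55.43°.
Then n₂/n₁ = tan θ_B = tan 55.43° = 1.451.

n₂/n₁ ≈ 1.451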